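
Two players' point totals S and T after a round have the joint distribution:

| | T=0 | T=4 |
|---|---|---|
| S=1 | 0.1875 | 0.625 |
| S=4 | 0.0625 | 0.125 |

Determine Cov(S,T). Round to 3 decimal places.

E[S] = 1.5625,  E[T] = 3
E[ST] = 4.5
Cov(S,T) = E[ST] − E[S]E[T] = 4.5 − (1.5625)(3) = -0.1875

-0.188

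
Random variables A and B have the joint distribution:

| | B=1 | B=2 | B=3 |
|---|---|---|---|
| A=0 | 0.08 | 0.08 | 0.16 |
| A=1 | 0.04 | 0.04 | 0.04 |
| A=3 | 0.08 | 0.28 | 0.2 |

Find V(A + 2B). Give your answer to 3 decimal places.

E[A] = 1.8,  E[B] = 2.2,  E[AB] = 3.96
V(A) = 5.16 − (1.8)² = 1.92;  V(B) = 5.4 − (2.2)² = 0.56
cov(A,B) = 3.96 − (1.8)(2.2) = 0
V(A + 2B) = (1)²·1.92 + (2)²·0.56 + 2·(1)·(2)·0 = 4.16

4.160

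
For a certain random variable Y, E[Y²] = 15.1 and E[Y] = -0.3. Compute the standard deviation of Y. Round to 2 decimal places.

Var(Y) = 15.1 − (-0.3)² = 15.01
SD(Y) = √15.01 ≈ 3.87

3.87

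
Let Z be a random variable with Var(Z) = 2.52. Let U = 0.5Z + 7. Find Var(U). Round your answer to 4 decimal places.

0.6300

Var(0.5Z + 7) = (0.5)²·Var(Z) = 0.25·2.52 = 0.63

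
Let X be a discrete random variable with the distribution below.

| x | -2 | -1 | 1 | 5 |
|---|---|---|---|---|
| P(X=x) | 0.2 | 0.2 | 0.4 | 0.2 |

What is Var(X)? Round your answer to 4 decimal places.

E[X] = (-2)(0.2) + (-1)(0.2) + (1)(0.4) + (5)(0.2) = 0.8
E[X²] = (-2)²(0.2) + (-1)²(0.2) + (1)²(0.4) + (5)²(0.2) = 6.4
Var(X) = E[X²] − (E[X])² = 6.4 − (0.8)² = 5.76

5.7600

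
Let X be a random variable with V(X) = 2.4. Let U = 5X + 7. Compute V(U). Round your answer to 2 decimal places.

60.00

V(5X + 7) = (5)²·V(X) = 25·2.4 = 60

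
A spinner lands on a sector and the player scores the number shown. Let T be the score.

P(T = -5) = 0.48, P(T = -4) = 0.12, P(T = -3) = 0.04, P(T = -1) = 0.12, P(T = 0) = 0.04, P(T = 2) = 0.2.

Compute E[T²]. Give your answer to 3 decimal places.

15.200

E[T²] = (-5)²(0.48) + (-4)²(0.12) + (-3)²(0.04) + (-1)²(0.12) + (0)²(0.04) + (2)²(0.2) = 15.2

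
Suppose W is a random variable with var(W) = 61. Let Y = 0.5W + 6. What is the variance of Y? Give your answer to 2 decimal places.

var(0.5W + 6) = (0.5)²·var(W) = 0.25·61 = 15.25

15.25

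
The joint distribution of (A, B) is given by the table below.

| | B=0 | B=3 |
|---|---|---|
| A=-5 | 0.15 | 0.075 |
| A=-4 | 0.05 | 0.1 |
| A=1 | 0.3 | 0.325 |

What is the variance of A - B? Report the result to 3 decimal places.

E[A] = -1.1,  E[B] = 1.5,  E[AB] = -1.35
Var(A) = 8.65 − (-1.1)² = 7.44;  Var(B) = 4.5 − (1.5)² = 2.25
Cov(A,B) = -1.35 − (-1.1)(1.5) = 0.3
Var(A - B) = (1)²·7.44 + (-1)²·2.25 + 2·(1)·(-1)·0.3 = 9.09

9.090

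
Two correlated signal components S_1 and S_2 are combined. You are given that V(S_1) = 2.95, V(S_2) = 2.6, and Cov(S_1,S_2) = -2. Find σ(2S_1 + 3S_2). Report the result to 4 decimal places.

3.3466

V(2S_1 + 3S_2) = (2)²·V(S_1) + (3)²·V(S_2) + 2·(2)·(3)·Cov(S_1,S_2)
= 4·2.95 + 9·2.6 + 12·-2 = 11.2
σ(2S_1 + 3S_2) = √11.2 ≈ 3.3466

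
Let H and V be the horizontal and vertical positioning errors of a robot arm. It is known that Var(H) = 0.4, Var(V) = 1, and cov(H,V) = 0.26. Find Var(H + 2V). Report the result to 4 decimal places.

5.4400

Var(H + 2V) = (1)²·Var(H) + (2)²·Var(V) + 2·(1)·(2)·cov(H,V)
= 1·0.4 + 4·1 + 4·0.26 = 5.44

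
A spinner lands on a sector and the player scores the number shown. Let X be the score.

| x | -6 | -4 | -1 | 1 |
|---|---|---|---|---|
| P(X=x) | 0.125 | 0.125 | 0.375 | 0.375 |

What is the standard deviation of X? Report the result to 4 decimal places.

2.3848

E[X] = (-6)(0.125) + (-4)(0.125) + (-1)(0.375) + (1)(0.375) = -1.25
E[X²] = (-6)²(0.125) + (-4)²(0.125) + (-1)²(0.375) + (1)²(0.375) = 7.25
Var(X) = E[X²] − (E[X])² = 7.25 − (-1.25)² = 5.6875
SD(X) = √5.6875 ≈ 2.3848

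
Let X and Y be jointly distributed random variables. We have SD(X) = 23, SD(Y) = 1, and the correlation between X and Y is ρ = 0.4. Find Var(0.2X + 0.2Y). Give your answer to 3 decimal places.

Var(X) = (23)² = 529;  Var(Y) = (1)² = 1
Cov(X,Y) = ρ·SD(X)·SD(Y) = 0.4·23·1 = 9.2
Var(0.2X + 0.2Y) = (0.2)²·Var(X) + (0.2)²·Var(Y) + 2·(0.2)·(0.2)·Cov(X,Y)
= 0.04·529 + 0.04·1 + 0.08·9.2 = 21.936

21.936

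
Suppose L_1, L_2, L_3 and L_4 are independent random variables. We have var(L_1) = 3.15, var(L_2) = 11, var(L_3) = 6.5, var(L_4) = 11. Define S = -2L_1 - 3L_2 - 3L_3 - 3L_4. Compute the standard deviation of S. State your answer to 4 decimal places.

16.4043

By independence, var(S) = (-2)²var(L_1) + (-3)²var(L_2) + (-3)²var(L_3) + (-3)²var(L_4)
= (-2)²·3.15 + (-3)²·11 + (-3)²·6.5 + (-3)²·11 = 269.1
sd(S) = √269.1 ≈ 16.4043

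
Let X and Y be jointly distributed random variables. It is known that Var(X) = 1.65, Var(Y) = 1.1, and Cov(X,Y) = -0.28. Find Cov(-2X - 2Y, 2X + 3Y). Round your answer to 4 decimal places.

Cov(-2X - 2Y, 2X + 3Y) = (-2)(2)Var(X) + (-2)(3)Var(Y) + [(-2)(3) + (-2)(2)]Cov(X,Y)
= -4·1.65 + -6·1.1 + -10·-0.28 = -10.4

-10.4000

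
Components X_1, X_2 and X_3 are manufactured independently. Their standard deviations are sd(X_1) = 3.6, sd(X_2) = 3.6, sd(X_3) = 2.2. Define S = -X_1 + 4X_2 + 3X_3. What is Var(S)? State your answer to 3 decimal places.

Var(X_1) = 12.96, Var(X_2) = 12.96, Var(X_3) = 4.84
By independence, Var(S) = (-1)²Var(X_1) + (4)²Var(X_2) + (3)²Var(X_3)
= (-1)²·12.96 + (4)²·12.96 + (3)²·4.84 = 263.88

263.880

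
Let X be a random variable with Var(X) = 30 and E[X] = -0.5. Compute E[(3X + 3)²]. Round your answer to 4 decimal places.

272.2500

E[3X + 3] = 3·-0.5 + 3 = 1.5
Var(3X + 3) = (3)²·30 = 270
E[(3X + 3)²] = Var((3X + 3)) + (E[(3X + 3)])² = 270 + (1.5)² = 272.25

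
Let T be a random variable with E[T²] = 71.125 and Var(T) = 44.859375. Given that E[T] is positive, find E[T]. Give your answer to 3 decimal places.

(E[T])² = E[T²] − Var(T) = 71.125 − 44.859375 = 26.265625
E[T] = √26.265625 = 5.125

5.125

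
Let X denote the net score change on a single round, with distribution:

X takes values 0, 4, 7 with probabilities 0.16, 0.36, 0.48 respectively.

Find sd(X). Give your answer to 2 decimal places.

E[X] = (0)(0.16) + (4)(0.36) + (7)(0.48) = 4.8
E[X²] = (0)²(0.16) + (4)²(0.36) + (7)²(0.48) = 29.28
var(X) = E[X²] − (E[X])² = 29.28 − (4.8)² = 6.24
sd(X) = √6.24 ≈ 2.50

2.50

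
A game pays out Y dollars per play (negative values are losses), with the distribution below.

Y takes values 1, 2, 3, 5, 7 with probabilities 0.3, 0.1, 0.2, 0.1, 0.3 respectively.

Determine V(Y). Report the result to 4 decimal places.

6.0100

E[Y] = (1)(0.3) + (2)(0.1) + (3)(0.2) + (5)(0.1) + (7)(0.3) = 3.7
E[Y²] = (1)²(0.3) + (2)²(0.1) + (3)²(0.2) + (5)²(0.1) + (7)²(0.3) = 19.7
V(Y) = E[Y²] − (E[Y])² = 19.7 − (3.7)² = 6.01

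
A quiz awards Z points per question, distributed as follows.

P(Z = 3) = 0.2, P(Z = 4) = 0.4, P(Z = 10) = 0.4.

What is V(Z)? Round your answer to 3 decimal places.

9.760

E[Z] = (3)(0.2) + (4)(0.4) + (10)(0.4) = 6.2
E[Z²] = (3)²(0.2) + (4)²(0.4) + (10)²(0.4) = 48.2
V(Z) = E[Z²] − (E[Z])² = 48.2 − (6.2)² = 9.76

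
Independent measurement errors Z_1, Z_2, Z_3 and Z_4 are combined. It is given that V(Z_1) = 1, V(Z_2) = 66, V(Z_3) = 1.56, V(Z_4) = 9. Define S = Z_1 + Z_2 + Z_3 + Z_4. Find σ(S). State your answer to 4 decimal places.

By independence, V(S) = (1)²V(Z_1) + (1)²V(Z_2) + (1)²V(Z_3) + (1)²V(Z_4)
= (1)²·1 + (1)²·66 + (1)²·1.56 + (1)²·9 = 77.56
σ(S) = √77.56 ≈ 8.8068

8.8068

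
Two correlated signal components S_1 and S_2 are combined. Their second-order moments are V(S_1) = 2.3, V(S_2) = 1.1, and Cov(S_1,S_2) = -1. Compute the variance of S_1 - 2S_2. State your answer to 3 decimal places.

10.700

V(S_1 - 2S_2) = (1)²·V(S_1) + (-2)²·V(S_2) + 2·(1)·(-2)·Cov(S_1,S_2)
= 1·2.3 + 4·1.1 + -4·-1 = 10.7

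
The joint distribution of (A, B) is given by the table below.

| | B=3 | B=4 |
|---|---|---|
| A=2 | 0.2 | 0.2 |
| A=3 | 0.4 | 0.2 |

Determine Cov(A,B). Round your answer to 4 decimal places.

E[A] = 2.6,  E[B] = 3.4
E[AB] = 8.8
Cov(A,B) = E[AB] − E[A]E[B] = 8.8 − (2.6)(3.4) = -0.04

-0.0400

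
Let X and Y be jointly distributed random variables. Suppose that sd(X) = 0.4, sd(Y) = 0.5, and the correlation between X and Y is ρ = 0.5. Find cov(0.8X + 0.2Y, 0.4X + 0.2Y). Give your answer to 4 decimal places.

Var(X) = (0.4)² = 0.16;  Var(Y) = (0.5)² = 0.25
cov(X,Y) = ρ·sd(X)·sd(Y) = 0.5·0.4·0.5 = 0.1
cov(0.8X + 0.2Y, 0.4X + 0.2Y) = (0.8)(0.4)Var(X) + (0.2)(0.2)Var(Y) + [(0.8)(0.2) + (0.2)(0.4)]cov(X,Y)
= 0.32·0.16 + 0.04·0.25 + 0.24·0.1 = 0.0852

0.0852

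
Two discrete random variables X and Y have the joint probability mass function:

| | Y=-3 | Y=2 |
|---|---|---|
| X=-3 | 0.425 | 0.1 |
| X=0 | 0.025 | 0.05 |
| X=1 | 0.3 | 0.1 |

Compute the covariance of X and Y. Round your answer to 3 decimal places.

E[X] = -1.175,  E[Y] = -1.75
E[XY] = 2.525
Cov(X,Y) = E[XY] − E[X]E[Y] = 2.525 − (-1.175)(-1.75) = 0.46875

0.469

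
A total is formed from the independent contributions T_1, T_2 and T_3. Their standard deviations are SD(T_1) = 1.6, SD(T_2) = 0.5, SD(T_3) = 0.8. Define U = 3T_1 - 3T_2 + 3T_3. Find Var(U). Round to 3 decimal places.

Var(T_1) = 2.56, Var(T_2) = 0.25, Var(T_3) = 0.64
By independence, Var(U) = (3)²Var(T_1) + (-3)²Var(T_2) + (3)²Var(T_3)
= (3)²·2.56 + (-3)²·0.25 + (3)²·0.64 = 31.05

31.050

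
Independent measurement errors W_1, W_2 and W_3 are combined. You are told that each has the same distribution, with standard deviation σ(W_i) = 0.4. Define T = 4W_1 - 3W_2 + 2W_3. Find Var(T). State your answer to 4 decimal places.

Var(W_i) = (0.4)² = 0.16
By independence, Var(T) = (4)²Var(W_1) + (-3)²Var(W_2) + (2)²Var(W_3)
= (4)²·0.16 + (-3)²·0.16 + (2)²·0.16 = 4.64

4.6400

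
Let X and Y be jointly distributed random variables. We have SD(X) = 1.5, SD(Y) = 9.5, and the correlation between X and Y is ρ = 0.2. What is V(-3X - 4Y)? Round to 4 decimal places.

V(X) = (1.5)² = 2.25;  V(Y) = (9.5)² = 90.25
cov(X,Y) = ρ·SD(X)·SD(Y) = 0.2·1.5·9.5 = 2.85
V(-3X - 4Y) = (-3)²·V(X) + (-4)²·V(Y) + 2·(-3)·(-4)·cov(X,Y)
= 9·2.25 + 16·90.25 + 24·2.85 = 1532.65

1532.6500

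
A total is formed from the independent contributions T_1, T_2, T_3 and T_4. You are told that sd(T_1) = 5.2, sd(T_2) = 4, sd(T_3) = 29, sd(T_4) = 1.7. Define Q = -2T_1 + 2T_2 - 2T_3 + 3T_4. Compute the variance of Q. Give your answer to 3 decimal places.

3562.170

Var(T_1) = 27.04, Var(T_2) = 16, Var(T_3) = 841, Var(T_4) = 2.89
By independence, Var(Q) = (-2)²Var(T_1) + (2)²Var(T_2) + (-2)²Var(T_3) + (3)²Var(T_4)
= (-2)²·27.04 + (2)²·16 + (-2)²·841 + (3)²·2.89 = 3562.17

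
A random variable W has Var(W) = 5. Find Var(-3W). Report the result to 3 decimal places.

Var(-3W) = (-3)²·Var(W) = 9·5 = 45

45.000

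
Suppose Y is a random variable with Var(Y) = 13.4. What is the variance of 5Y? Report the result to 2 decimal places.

335.00

Var(5Y) = (5)²·Var(Y) = 25·13.4 = 335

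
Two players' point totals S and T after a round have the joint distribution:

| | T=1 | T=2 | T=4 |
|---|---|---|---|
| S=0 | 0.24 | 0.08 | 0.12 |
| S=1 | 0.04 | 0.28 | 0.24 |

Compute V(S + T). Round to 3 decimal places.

2.160

E[S] = 0.56,  E[T] = 2.44,  E[ST] = 1.56
V(S) = 0.56 − (0.56)² = 0.2464;  V(T) = 7.48 − (2.44)² = 1.5264
cov(S,T) = 1.56 − (0.56)(2.44) = 0.1936
V(S + T) = (1)²·0.2464 + (1)²·1.5264 + 2·(1)·(1)·0.1936 = 2.16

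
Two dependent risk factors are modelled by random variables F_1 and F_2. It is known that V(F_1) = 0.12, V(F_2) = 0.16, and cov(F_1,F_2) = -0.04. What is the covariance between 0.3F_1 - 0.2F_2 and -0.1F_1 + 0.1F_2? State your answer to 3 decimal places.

-0.009

cov(0.3F_1 - 0.2F_2, -0.1F_1 + 0.1F_2) = (0.3)(-0.1)V(F_1) + (-0.2)(0.1)V(F_2) + [(0.3)(0.1) + (-0.2)(-0.1)]cov(F_1,F_2)
= -0.03·0.12 + -0.02·0.16 + 0.05·-0.04 = -0.0088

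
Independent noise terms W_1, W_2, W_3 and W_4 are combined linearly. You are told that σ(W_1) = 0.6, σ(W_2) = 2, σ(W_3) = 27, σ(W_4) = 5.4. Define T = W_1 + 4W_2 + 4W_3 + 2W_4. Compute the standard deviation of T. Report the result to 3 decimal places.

Var(W_1) = 0.36, Var(W_2) = 4, Var(W_3) = 729, Var(W_4) = 29.16
By independence, Var(T) = (1)²Var(W_1) + (4)²Var(W_2) + (4)²Var(W_3) + (2)²Var(W_4)
= (1)²·0.36 + (4)²·4 + (4)²·729 + (2)²·29.16 = 11845
σ(T) = √11845 ≈ 108.835

108.835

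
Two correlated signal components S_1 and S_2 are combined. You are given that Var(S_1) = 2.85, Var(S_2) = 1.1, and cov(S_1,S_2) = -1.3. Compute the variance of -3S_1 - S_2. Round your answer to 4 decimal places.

18.9500

Var(-3S_1 - S_2) = (-3)²·Var(S_1) + (-1)²·Var(S_2) + 2·(-3)·(-1)·cov(S_1,S_2)
= 9·2.85 + 1·1.1 + 6·-1.3 = 18.95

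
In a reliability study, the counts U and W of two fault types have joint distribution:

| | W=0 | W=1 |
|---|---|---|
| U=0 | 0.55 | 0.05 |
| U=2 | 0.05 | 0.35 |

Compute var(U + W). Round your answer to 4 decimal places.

E[U] = 0.8,  E[W] = 0.4,  E[UW] = 0.7
var(U) = 1.6 − (0.8)² = 0.96;  var(W) = 0.4 − (0.4)² = 0.24
Cov(U,W) = 0.7 − (0.8)(0.4) = 0.38
var(U + W) = (1)²·0.96 + (1)²·0.24 + 2·(1)·(1)·0.38 = 1.96

1.9600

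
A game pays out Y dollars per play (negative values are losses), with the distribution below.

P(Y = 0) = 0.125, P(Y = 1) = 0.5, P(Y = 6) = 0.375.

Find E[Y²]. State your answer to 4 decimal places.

14.0000

E[Y²] = (0)²(0.125) + (1)²(0.5) + (6)²(0.375) = 14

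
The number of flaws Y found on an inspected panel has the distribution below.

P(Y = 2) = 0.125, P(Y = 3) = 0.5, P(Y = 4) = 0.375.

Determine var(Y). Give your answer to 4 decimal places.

E[Y] = (2)(0.125) + (3)(0.5) + (4)(0.375) = 3.25
E[Y²] = (2)²(0.125) + (3)²(0.5) + (4)²(0.375) = 11
var(Y) = E[Y²] − (E[Y])² = 11 − (3.25)² = 0.4375

0.4375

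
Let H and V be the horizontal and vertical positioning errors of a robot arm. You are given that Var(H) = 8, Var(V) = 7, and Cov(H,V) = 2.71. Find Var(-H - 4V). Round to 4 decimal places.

Var(-H - 4V) = (-1)²·Var(H) + (-4)²·Var(V) + 2·(-1)·(-4)·Cov(H,V)
= 1·8 + 16·7 + 8·2.71 = 141.68

141.6800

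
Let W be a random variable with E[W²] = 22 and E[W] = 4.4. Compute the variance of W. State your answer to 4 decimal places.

var(W) = 22 − (4.4)² = 2.64

2.6400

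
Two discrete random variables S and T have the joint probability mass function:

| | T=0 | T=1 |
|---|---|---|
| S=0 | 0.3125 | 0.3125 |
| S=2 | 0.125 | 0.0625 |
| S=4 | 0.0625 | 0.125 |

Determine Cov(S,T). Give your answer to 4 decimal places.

0.0625

E[S] = 1.125,  E[T] = 0.5
E[ST] = 0.625
Cov(S,T) = E[ST] − E[S]E[T] = 0.625 − (1.125)(0.5) = 0.0625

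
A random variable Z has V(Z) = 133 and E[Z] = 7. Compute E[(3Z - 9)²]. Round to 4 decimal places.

1341.0000

E[3Z - 9] = 3·7 − 9 = 12
V(3Z - 9) = (3)²·133 = 1197
E[(3Z - 9)²] = V((3Z - 9)) + (E[(3Z - 9)])² = 1197 + (12)² = 1341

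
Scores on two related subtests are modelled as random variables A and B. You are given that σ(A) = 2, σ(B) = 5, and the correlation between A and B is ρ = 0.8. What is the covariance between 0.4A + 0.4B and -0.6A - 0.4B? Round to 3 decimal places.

Var(A) = (2)² = 4;  Var(B) = (5)² = 25
Cov(A,B) = ρ·σ(A)·σ(B) = 0.8·2·5 = 8
Cov(0.4A + 0.4B, -0.6A - 0.4B) = (0.4)(-0.6)Var(A) + (0.4)(-0.4)Var(B) + [(0.4)(-0.4) + (0.4)(-0.6)]Cov(A,B)
= -0.24·4 + -0.16·25 + -0.4·8 = -8.16

-8.160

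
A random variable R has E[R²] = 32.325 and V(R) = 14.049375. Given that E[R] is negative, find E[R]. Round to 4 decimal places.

(E[R])² = E[R²] − V(R) = 32.325 − 14.049375 = 18.275625
E[R] = −√18.275625 = -4.275

-4.2750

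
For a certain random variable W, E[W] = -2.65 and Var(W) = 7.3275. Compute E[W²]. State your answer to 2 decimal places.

E[W²] = Var(W) + (E[W])² = 7.3275 + (-2.65)² = 14.35

14.35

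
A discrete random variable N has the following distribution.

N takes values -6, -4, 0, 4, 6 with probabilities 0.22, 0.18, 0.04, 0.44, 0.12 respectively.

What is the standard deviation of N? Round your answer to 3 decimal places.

E[N] = (-6)(0.22) + (-4)(0.18) + (0)(0.04) + (4)(0.44) + (6)(0.12) = 0.44
E[N²] = (-6)²(0.22) + (-4)²(0.18) + (0)²(0.04) + (4)²(0.44) + (6)²(0.12) = 22.16
Var(N) = E[N²] − (E[N])² = 22.16 − (0.44)² = 21.9664
SD(N) = √21.9664 ≈ 4.687

4.687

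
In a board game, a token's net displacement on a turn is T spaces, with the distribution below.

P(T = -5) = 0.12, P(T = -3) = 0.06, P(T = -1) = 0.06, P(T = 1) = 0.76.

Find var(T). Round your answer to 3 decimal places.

E[T] = (-5)(0.12) + (-3)(0.06) + (-1)(0.06) + (1)(0.76) = -0.08
E[T²] = (-5)²(0.12) + (-3)²(0.06) + (-1)²(0.06) + (1)²(0.76) = 4.36
var(T) = E[T²] − (E[T])² = 4.36 − (-0.08)² = 4.3536

4.354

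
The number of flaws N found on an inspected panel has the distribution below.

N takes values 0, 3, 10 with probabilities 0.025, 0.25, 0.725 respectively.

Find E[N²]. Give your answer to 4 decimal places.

E[N²] = (0)²(0.025) + (3)²(0.25) + (10)²(0.725) = 74.75

74.7500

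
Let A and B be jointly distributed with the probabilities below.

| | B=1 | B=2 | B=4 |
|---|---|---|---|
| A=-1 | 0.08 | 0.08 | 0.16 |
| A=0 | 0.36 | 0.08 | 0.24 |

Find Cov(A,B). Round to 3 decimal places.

-0.125

E[A] = -0.32,  E[B] = 2.36
E[AB] = -0.88
Cov(A,B) = E[AB] − E[A]E[B] = -0.88 − (-0.32)(2.36) = -0.1248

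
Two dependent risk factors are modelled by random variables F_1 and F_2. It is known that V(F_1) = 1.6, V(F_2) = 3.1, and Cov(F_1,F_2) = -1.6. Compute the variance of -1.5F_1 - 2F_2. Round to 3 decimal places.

6.400

V(-1.5F_1 - 2F_2) = (-1.5)²·V(F_1) + (-2)²·V(F_2) + 2·(-1.5)·(-2)·Cov(F_1,F_2)
= 2.25·1.6 + 4·3.1 + 6·-1.6 = 6.4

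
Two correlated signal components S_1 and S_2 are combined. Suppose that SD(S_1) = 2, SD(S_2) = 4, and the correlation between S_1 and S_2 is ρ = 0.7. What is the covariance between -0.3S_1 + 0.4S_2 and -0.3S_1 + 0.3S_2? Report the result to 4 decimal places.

1.1040

Var(S_1) = (2)² = 4;  Var(S_2) = (4)² = 16
cov(S_1,S_2) = ρ·SD(S_1)·SD(S_2) = 0.7·2·4 = 5.6
cov(-0.3S_1 + 0.4S_2, -0.3S_1 + 0.3S_2) = (-0.3)(-0.3)Var(S_1) + (0.4)(0.3)Var(S_2) + [(-0.3)(0.3) + (0.4)(-0.3)]cov(S_1,S_2)
= 0.09·4 + 0.12·16 + -0.21·5.6 = 1.104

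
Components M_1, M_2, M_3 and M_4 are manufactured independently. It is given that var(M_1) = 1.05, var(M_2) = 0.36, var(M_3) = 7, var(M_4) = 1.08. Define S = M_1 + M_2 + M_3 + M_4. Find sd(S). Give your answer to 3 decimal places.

3.081

By independence, var(S) = (1)²var(M_1) + (1)²var(M_2) + (1)²var(M_3) + (1)²var(M_4)
= (1)²·1.05 + (1)²·0.36 + (1)²·7 + (1)²·1.08 = 9.49
sd(S) = √9.49 ≈ 3.081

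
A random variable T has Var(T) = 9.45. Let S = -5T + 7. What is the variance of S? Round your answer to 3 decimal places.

236.250

Var(-5T + 7) = (-5)²·Var(T) = 25·9.45 = 236.25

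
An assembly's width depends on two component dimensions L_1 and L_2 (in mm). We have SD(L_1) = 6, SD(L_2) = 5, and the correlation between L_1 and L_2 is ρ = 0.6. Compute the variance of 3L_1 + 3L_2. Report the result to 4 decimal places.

Var(L_1) = (6)² = 36;  Var(L_2) = (5)² = 25
Cov(L_1,L_2) = ρ·SD(L_1)·SD(L_2) = 0.6·6·5 = 18
Var(3L_1 + 3L_2) = (3)²·Var(L_1) + (3)²·Var(L_2) + 2·(3)·(3)·Cov(L_1,L_2)
= 9·36 + 9·25 + 18·18 = 873

873.0000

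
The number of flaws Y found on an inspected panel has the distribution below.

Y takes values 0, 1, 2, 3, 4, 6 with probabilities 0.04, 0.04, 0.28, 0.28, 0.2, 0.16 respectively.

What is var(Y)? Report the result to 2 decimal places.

2.40

E[Y] = (0)(0.04) + (1)(0.04) + (2)(0.28) + (3)(0.28) + (4)(0.2) + (6)(0.16) = 3.2
E[Y²] = (0)²(0.04) + (1)²(0.04) + (2)²(0.28) + (3)²(0.28) + (4)²(0.2) + (6)²(0.16) = 12.64
var(Y) = E[Y²] − (E[Y])² = 12.64 − (3.2)² = 2.4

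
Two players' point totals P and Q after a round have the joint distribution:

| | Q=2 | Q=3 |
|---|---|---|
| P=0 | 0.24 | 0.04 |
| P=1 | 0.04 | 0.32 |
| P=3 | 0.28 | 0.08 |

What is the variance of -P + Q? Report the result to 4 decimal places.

1.9200

E[P] = 1.44,  E[Q] = 2.44,  E[PQ] = 3.44
V(P) = 3.6 − (1.44)² = 1.5264;  V(Q) = 6.2 − (2.44)² = 0.2464
Cov(P,Q) = 3.44 − (1.44)(2.44) = -0.0736
V(-P + Q) = (-1)²·1.5264 + (1)²·0.2464 + 2·(-1)·(1)·-0.0736 = 1.92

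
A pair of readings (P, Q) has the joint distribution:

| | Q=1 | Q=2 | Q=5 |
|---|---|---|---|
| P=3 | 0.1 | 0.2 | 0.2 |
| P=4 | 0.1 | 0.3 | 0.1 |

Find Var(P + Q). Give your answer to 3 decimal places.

E[P] = 3.5,  E[Q] = 2.7,  E[PQ] = 9.3
Var(P) = 12.5 − (3.5)² = 0.25;  Var(Q) = 9.7 − (2.7)² = 2.41
Cov(P,Q) = 9.3 − (3.5)(2.7) = -0.15
Var(P + Q) = (1)²·0.25 + (1)²·2.41 + 2·(1)·(1)·-0.15 = 2.36

2.360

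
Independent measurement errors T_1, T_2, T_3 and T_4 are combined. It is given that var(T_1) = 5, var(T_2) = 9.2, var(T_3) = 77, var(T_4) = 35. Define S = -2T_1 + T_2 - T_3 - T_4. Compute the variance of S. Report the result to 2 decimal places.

141.20

By independence, var(S) = (-2)²var(T_1) + (1)²var(T_2) + (-1)²var(T_3) + (-1)²var(T_4)
= (-2)²·5 + (1)²·9.2 + (-1)²·77 + (-1)²·35 = 141.2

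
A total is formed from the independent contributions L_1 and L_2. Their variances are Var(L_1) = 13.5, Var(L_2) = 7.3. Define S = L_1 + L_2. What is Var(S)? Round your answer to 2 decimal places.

By independence, Var(S) = (1)²Var(L_1) + (1)²Var(L_2)
= (1)²·13.5 + (1)²·7.3 = 20.8

20.80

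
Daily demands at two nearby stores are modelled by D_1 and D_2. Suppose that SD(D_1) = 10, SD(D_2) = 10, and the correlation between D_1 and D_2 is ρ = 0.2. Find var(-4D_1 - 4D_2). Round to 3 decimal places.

var(D_1) = (10)² = 100;  var(D_2) = (10)² = 100
Cov(D_1,D_2) = ρ·SD(D_1)·SD(D_2) = 0.2·10·10 = 20
var(-4D_1 - 4D_2) = (-4)²·var(D_1) + (-4)²·var(D_2) + 2·(-4)·(-4)·Cov(D_1,D_2)
= 16·100 + 16·100 + 32·20 = 3840

3840.000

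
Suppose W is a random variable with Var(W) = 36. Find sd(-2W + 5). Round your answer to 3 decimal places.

12.000

Var(-2W + 5) = (-2)²·36 = 144
sd(-2W + 5) = √144 ≈ 12.000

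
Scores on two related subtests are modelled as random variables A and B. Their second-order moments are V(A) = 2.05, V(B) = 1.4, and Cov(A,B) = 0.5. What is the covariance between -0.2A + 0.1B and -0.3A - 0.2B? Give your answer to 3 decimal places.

Cov(-0.2A + 0.1B, -0.3A - 0.2B) = (-0.2)(-0.3)V(A) + (0.1)(-0.2)V(B) + [(-0.2)(-0.2) + (0.1)(-0.3)]Cov(A,B)
= 0.06·2.05 + -0.02·1.4 + 0.01·0.5 = 0.1

0.100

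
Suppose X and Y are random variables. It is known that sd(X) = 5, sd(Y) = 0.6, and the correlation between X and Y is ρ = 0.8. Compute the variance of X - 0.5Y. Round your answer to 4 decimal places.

var(X) = (5)² = 25;  var(Y) = (0.6)² = 0.36
Cov(X,Y) = ρ·sd(X)·sd(Y) = 0.8·5·0.6 = 2.4
var(X - 0.5Y) = (1)²·var(X) + (-0.5)²·var(Y) + 2·(1)·(-0.5)·Cov(X,Y)
= 1·25 + 0.25·0.36 + -1·2.4 = 22.69

22.6900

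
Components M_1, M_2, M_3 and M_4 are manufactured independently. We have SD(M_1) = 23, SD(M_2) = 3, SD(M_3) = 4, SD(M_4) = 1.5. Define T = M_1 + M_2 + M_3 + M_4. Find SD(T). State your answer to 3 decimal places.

23.585

Var(M_1) = 529, Var(M_2) = 9, Var(M_3) = 16, Var(M_4) = 2.25
By independence, Var(T) = (1)²Var(M_1) + (1)²Var(M_2) + (1)²Var(M_3) + (1)²Var(M_4)
= (1)²·529 + (1)²·9 + (1)²·16 + (1)²·2.25 = 556.25
SD(T) = √556.25 ≈ 23.585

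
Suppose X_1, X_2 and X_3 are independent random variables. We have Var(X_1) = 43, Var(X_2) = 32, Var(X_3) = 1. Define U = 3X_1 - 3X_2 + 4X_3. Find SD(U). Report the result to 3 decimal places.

By independence, Var(U) = (3)²Var(X_1) + (-3)²Var(X_2) + (4)²Var(X_3)
= (3)²·43 + (-3)²·32 + (4)²·1 = 691
SD(U) = √691 ≈ 26.287

26.287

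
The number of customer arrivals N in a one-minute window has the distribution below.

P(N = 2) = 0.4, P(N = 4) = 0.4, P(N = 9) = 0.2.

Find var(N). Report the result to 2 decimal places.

E[N] = (2)(0.4) + (4)(0.4) + (9)(0.2) = 4.2
E[N²] = (2)²(0.4) + (4)²(0.4) + (9)²(0.2) = 24.2
var(N) = E[N²] − (E[N])² = 24.2 − (4.2)² = 6.56

6.56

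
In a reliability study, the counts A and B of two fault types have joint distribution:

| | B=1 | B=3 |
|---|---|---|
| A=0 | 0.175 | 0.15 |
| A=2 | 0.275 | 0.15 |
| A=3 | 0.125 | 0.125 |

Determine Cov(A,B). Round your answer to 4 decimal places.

E[A] = 1.6,  E[B] = 1.85
E[AB] = 2.95
Cov(A,B) = E[AB] − E[A]E[B] = 2.95 − (1.6)(1.85) = -0.01

-0.0100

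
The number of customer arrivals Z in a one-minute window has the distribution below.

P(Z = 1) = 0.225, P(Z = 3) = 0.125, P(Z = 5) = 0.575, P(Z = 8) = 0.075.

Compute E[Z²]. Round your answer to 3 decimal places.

20.525

E[Z²] = (1)²(0.225) + (3)²(0.125) + (5)²(0.575) + (8)²(0.075) = 20.525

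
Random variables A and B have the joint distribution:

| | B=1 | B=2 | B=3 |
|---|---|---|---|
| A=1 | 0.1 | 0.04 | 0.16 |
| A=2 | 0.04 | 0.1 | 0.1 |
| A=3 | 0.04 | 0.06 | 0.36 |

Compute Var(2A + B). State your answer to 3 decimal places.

4.302

E[A] = 2.16,  E[B] = 2.44,  E[AB] = 5.46
Var(A) = 5.4 − (2.16)² = 0.7344;  Var(B) = 6.56 − (2.44)² = 0.6064
cov(A,B) = 5.46 − (2.16)(2.44) = 0.1896
Var(2A + B) = (2)²·0.7344 + (1)²·0.6064 + 2·(2)·(1)·0.1896 = 4.3024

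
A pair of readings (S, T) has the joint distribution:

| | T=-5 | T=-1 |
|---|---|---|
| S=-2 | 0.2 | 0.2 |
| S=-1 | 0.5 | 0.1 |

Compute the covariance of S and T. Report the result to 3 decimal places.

-0.320

E[S] = -1.4,  E[T] = -3.8
E[ST] = 5
cov(S,T) = E[ST] − E[S]E[T] = 5 − (-1.4)(-3.8) = -0.32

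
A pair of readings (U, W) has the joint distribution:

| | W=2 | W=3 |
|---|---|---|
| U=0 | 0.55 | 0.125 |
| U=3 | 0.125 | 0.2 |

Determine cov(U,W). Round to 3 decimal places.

0.283

E[U] = 0.975,  E[W] = 2.325
E[UW] = 2.55
cov(U,W) = E[UW] − E[U]E[W] = 2.55 − (0.975)(2.325) = 0.283125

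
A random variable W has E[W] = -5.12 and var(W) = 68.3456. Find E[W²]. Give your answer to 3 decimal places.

E[W²] = var(W) + (E[W])² = 68.3456 + (-5.12)² = 94.56

94.560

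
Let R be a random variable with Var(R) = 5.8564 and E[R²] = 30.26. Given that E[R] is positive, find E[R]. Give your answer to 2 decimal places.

4.94

(E[R])² = E[R²] − Var(R) = 30.26 − 5.8564 = 24.4036
E[R] = √24.4036 = 4.94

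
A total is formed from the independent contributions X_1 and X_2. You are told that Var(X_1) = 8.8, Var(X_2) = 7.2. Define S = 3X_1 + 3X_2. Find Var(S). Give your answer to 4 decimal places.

By independence, Var(S) = (3)²Var(X_1) + (3)²Var(X_2)
= (3)²·8.8 + (3)²·7.2 = 144

144.0000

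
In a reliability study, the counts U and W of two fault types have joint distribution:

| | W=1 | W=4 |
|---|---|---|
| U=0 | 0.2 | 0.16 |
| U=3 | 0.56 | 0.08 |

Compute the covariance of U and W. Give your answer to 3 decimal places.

E[U] = 1.92,  E[W] = 1.72
E[UW] = 2.64
Cov(U,W) = E[UW] − E[U]E[W] = 2.64 − (1.92)(1.72) = -0.6624

-0.662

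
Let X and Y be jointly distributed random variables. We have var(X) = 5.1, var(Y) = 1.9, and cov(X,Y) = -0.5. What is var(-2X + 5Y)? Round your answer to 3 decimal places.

var(-2X + 5Y) = (-2)²·var(X) + (5)²·var(Y) + 2·(-2)·(5)·cov(X,Y)
= 4·5.1 + 25·1.9 + -20·-0.5 = 77.9

77.900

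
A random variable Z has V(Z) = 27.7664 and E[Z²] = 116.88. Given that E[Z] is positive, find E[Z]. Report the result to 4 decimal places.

(E[Z])² = E[Z²] − V(Z) = 116.88 − 27.7664 = 89.1136
E[Z] = √89.1136 = 9.44

9.4400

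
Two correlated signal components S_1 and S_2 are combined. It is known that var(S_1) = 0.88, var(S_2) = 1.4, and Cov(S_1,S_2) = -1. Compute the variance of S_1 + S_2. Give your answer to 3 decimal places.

0.280

var(S_1 + S_2) = (1)²·var(S_1) + (1)²·var(S_2) + 2·(1)·(1)·Cov(S_1,S_2)
= 1·0.88 + 1·1.4 + 2·-1 = 0.28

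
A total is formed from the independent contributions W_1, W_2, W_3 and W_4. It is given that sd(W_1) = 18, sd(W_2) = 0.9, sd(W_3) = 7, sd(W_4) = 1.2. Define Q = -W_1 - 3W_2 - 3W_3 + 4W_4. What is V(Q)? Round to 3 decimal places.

795.330

V(W_1) = 324, V(W_2) = 0.81, V(W_3) = 49, V(W_4) = 1.44
By independence, V(Q) = (-1)²V(W_1) + (-3)²V(W_2) + (-3)²V(W_3) + (4)²V(W_4)
= (-1)²·324 + (-3)²·0.81 + (-3)²·49 + (4)²·1.44 = 795.33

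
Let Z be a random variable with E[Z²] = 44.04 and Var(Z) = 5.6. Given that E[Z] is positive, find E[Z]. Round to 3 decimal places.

(E[Z])² = E[Z²] − Var(Z) = 44.04 − 5.6 = 38.44
E[Z] = √38.44 = 6.2

6.200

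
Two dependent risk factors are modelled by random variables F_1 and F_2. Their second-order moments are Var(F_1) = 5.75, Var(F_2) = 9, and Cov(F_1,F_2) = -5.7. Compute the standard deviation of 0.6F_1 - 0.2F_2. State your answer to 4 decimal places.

Var(0.6F_1 - 0.2F_2) = (0.6)²·Var(F_1) + (-0.2)²·Var(F_2) + 2·(0.6)·(-0.2)·Cov(F_1,F_2)
= 0.36·5.75 + 0.04·9 + -0.24·-5.7 = 3.798
sd(0.6F_1 - 0.2F_2) = √3.798 ≈ 1.9488

1.9488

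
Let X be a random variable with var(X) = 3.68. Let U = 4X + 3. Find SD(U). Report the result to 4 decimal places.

7.6733

var(4X + 3) = (4)²·3.68 = 58.88
SD(U) = √58.88 ≈ 7.6733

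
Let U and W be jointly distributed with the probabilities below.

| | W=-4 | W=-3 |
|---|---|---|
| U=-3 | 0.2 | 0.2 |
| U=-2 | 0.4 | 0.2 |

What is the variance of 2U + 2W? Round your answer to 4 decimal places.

1.6000

E[U] = -2.4,  E[W] = -3.6,  E[UW] = 8.6
var(U) = 6 − (-2.4)² = 0.24;  var(W) = 13.2 − (-3.6)² = 0.24
Cov(U,W) = 8.6 − (-2.4)(-3.6) = -0.04
var(2U + 2W) = (2)²·0.24 + (2)²·0.24 + 2·(2)·(2)·-0.04 = 1.6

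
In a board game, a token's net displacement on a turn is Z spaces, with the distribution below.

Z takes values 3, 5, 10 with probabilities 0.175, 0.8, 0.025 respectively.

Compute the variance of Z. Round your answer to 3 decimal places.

1.274

E[Z] = (3)(0.175) + (5)(0.8) + (10)(0.025) = 4.775
E[Z²] = (3)²(0.175) + (5)²(0.8) + (10)²(0.025) = 24.075
V(Z) = E[Z²] − (E[Z])² = 24.075 − (4.775)² = 1.274375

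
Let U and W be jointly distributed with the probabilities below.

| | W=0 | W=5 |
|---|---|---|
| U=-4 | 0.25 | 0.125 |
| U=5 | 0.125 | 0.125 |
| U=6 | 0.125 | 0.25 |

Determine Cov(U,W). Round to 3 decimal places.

3.125

E[U] = 2,  E[W] = 2.5
E[UW] = 8.125
Cov(U,W) = E[UW] − E[U]E[W] = 8.125 − (2)(2.5) = 3.125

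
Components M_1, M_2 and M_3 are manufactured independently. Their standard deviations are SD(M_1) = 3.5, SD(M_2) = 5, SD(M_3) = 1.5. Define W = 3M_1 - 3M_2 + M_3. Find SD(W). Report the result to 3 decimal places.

18.371

var(M_1) = 12.25, var(M_2) = 25, var(M_3) = 2.25
By independence, var(W) = (3)²var(M_1) + (-3)²var(M_2) + (1)²var(M_3)
= (3)²·12.25 + (-3)²·25 + (1)²·2.25 = 337.5
SD(W) = √337.5 ≈ 18.371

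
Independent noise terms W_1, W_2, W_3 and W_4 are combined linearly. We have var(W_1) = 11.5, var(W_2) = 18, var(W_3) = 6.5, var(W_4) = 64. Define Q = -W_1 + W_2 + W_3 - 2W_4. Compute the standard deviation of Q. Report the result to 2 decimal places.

By independence, var(Q) = (-1)²var(W_1) + (1)²var(W_2) + (1)²var(W_3) + (-2)²var(W_4)
= (-1)²·11.5 + (1)²·18 + (1)²·6.5 + (-2)²·64 = 292
sd(Q) = √292 ≈ 17.09

17.09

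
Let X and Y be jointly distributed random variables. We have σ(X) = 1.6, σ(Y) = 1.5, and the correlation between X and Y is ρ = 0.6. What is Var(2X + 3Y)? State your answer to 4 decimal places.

Var(X) = (1.6)² = 2.56;  Var(Y) = (1.5)² = 2.25
Cov(X,Y) = ρ·σ(X)·σ(Y) = 0.6·1.6·1.5 = 1.44
Var(2X + 3Y) = (2)²·Var(X) + (3)²·Var(Y) + 2·(2)·(3)·Cov(X,Y)
= 4·2.56 + 9·2.25 + 12·1.44 = 47.77

47.7700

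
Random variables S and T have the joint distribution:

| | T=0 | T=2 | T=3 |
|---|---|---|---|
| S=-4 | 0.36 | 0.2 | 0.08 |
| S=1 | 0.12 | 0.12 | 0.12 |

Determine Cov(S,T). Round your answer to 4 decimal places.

E[S] = -2.2,  E[T] = 1.24
E[ST] = -1.96
Cov(S,T) = E[ST] − E[S]E[T] = -1.96 − (-2.2)(1.24) = 0.768

0.7680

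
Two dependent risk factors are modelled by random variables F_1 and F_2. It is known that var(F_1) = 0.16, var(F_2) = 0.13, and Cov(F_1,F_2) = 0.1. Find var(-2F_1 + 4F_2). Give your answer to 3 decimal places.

var(-2F_1 + 4F_2) = (-2)²·var(F_1) + (4)²·var(F_2) + 2·(-2)·(4)·Cov(F_1,F_2)
= 4·0.16 + 16·0.13 + -16·0.1 = 1.12

1.120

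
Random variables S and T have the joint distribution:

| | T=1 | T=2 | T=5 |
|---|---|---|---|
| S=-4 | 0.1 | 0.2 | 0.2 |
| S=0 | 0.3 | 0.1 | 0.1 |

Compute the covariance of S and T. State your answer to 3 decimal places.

E[S] = -2,  E[T] = 2.5
E[ST] = -6
cov(S,T) = E[ST] − E[S]E[T] = -6 − (-2)(2.5) = -1

-1.000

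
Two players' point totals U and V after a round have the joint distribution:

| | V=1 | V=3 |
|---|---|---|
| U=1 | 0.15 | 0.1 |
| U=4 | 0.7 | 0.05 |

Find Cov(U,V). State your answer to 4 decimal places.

E[U] = 3.25,  E[V] = 1.3
E[UV] = 3.85
Cov(U,V) = E[UV] − E[U]E[V] = 3.85 − (3.25)(1.3) = -0.375

-0.3750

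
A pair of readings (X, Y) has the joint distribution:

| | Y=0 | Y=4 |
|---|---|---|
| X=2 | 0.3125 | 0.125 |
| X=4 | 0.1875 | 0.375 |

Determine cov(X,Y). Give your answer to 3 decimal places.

E[X] = 3.125,  E[Y] = 2
E[XY] = 7
cov(X,Y) = E[XY] − E[X]E[Y] = 7 − (3.125)(2) = 0.75

0.750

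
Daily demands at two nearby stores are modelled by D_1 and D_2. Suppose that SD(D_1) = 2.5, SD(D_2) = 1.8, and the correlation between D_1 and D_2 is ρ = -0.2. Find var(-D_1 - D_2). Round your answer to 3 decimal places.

var(D_1) = (2.5)² = 6.25;  var(D_2) = (1.8)² = 3.24
Cov(D_1,D_2) = ρ·SD(D_1)·SD(D_2) = -0.2·2.5·1.8 = -0.9
var(-D_1 - D_2) = (-1)²·var(D_1) + (-1)²·var(D_2) + 2·(-1)·(-1)·Cov(D_1,D_2)
= 1·6.25 + 1·3.24 + 2·-0.9 = 7.69

7.690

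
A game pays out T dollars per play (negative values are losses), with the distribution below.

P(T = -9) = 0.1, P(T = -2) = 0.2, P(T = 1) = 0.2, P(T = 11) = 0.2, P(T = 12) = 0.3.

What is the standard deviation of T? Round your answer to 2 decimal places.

E[T] = (-9)(0.1) + (-2)(0.2) + (1)(0.2) + (11)(0.2) + (12)(0.3) = 4.7
E[T²] = (-9)²(0.1) + (-2)²(0.2) + (1)²(0.2) + (11)²(0.2) + (12)²(0.3) = 76.5
V(T) = E[T²] − (E[T])² = 76.5 − (4.7)² = 54.41
SD(T) = √54.41 ≈ 7.38

7.38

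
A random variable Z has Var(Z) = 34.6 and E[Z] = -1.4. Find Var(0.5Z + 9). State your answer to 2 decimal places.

Var(0.5Z + 9) = (0.5)²·Var(Z) = 0.25·34.6 = 8.65

8.65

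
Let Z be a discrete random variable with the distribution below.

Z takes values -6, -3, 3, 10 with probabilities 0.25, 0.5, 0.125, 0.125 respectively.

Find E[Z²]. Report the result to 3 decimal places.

E[Z²] = (-6)²(0.25) + (-3)²(0.5) + (3)²(0.125) + (10)²(0.125) = 27.125

27.125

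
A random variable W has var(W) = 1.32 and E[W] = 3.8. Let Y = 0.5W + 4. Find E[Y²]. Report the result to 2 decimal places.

35.14

E[0.5W + 4] = 0.5·3.8 + 4 = 5.9
var(0.5W + 4) = (0.5)²·1.32 = 0.33
E[Y²] = var(Y) + (E[Y])² = 0.33 + (5.9)² = 35.14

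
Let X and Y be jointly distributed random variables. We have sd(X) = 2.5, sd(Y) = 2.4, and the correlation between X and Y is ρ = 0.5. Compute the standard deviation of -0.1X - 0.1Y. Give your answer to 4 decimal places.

Var(X) = (2.5)² = 6.25;  Var(Y) = (2.4)² = 5.76
cov(X,Y) = ρ·sd(X)·sd(Y) = 0.5·2.5·2.4 = 3
Var(-0.1X - 0.1Y) = (-0.1)²·Var(X) + (-0.1)²·Var(Y) + 2·(-0.1)·(-0.1)·cov(X,Y)
= 0.01·6.25 + 0.01·5.76 + 0.02·3 = 0.1801
sd(-0.1X - 0.1Y) = √0.1801 ≈ 0.4244

0.4244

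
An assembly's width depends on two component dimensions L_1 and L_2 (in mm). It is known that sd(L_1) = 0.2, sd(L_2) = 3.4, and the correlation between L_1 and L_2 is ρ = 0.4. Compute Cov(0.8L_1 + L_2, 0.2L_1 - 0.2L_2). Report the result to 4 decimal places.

Var(L_1) = (0.2)² = 0.04;  Var(L_2) = (3.4)² = 11.56
Cov(L_1,L_2) = ρ·sd(L_1)·sd(L_2) = 0.4·0.2·3.4 = 0.272
Cov(0.8L_1 + L_2, 0.2L_1 - 0.2L_2) = (0.8)(0.2)Var(L_1) + (1)(-0.2)Var(L_2) + [(0.8)(-0.2) + (1)(0.2)]Cov(L_1,L_2)
= 0.16·0.04 + -0.2·11.56 + 0.04·0.272 = -2.29472

-2.2947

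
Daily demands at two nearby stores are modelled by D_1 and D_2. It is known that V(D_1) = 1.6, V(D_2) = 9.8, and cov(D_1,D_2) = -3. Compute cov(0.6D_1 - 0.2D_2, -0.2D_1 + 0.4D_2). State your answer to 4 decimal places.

cov(0.6D_1 - 0.2D_2, -0.2D_1 + 0.4D_2) = (0.6)(-0.2)V(D_1) + (-0.2)(0.4)V(D_2) + [(0.6)(0.4) + (-0.2)(-0.2)]cov(D_1,D_2)
= -0.12·1.6 + -0.08·9.8 + 0.28·-3 = -1.816

-1.8160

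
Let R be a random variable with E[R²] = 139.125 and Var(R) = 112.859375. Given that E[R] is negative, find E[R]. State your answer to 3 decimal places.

-5.125

(E[R])² = E[R²] − Var(R) = 139.125 − 112.859375 = 26.265625
E[R] = −√26.265625 = -5.125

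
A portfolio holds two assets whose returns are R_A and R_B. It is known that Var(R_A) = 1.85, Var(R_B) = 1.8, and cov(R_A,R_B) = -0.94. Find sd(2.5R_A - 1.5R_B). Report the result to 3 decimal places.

4.761

Var(2.5R_A - 1.5R_B) = (2.5)²·Var(R_A) + (-1.5)²·Var(R_B) + 2·(2.5)·(-1.5)·cov(R_A,R_B)
= 6.25·1.85 + 2.25·1.8 + -7.5·-0.94 = 22.6625
sd(2.5R_A - 1.5R_B) = √22.6625 ≈ 4.761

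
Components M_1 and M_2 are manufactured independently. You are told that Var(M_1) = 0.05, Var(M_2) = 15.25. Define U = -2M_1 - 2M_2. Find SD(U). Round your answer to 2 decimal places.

7.82

By independence, Var(U) = (-2)²Var(M_1) + (-2)²Var(M_2)
= (-2)²·0.05 + (-2)²·15.25 = 61.2
SD(U) = √61.2 ≈ 7.82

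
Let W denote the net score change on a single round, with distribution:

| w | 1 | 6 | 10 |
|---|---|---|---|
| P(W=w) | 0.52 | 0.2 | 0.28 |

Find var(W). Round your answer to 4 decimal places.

E[W] = (1)(0.52) + (6)(0.2) + (10)(0.28) = 4.52
E[W²] = (1)²(0.52) + (6)²(0.2) + (10)²(0.28) = 35.72
var(W) = E[W²] − (E[W])² = 35.72 − (4.52)² = 15.2896

15.2896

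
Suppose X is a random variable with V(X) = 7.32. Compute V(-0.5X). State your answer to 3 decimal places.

1.830

V(-0.5X) = (-0.5)²·V(X) = 0.25·7.32 = 1.83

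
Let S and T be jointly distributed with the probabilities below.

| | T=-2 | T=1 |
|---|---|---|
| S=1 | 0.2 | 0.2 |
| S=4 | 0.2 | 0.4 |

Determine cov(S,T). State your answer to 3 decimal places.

0.360

E[S] = 2.8,  E[T] = -0.2
E[ST] = -0.2
cov(S,T) = E[ST] − E[S]E[T] = -0.2 − (2.8)(-0.2) = 0.36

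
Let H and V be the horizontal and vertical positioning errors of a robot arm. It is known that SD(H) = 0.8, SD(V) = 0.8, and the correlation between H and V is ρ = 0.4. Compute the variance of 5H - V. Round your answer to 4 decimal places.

14.0800

var(H) = (0.8)² = 0.64;  var(V) = (0.8)² = 0.64
Cov(H,V) = ρ·SD(H)·SD(V) = 0.4·0.8·0.8 = 0.256
var(5H - V) = (5)²·var(H) + (-1)²·var(V) + 2·(5)·(-1)·Cov(H,V)
= 25·0.64 + 1·0.64 + -10·0.256 = 14.08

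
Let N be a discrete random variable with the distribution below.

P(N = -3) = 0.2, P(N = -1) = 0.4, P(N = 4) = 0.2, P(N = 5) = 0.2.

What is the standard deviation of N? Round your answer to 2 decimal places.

E[N] = (-3)(0.2) + (-1)(0.4) + (4)(0.2) + (5)(0.2) = 0.8
E[N²] = (-3)²(0.2) + (-1)²(0.4) + (4)²(0.2) + (5)²(0.2) = 10.4
var(N) = E[N²] − (E[N])² = 10.4 − (0.8)² = 9.76
SD(N) = √9.76 ≈ 3.12

3.12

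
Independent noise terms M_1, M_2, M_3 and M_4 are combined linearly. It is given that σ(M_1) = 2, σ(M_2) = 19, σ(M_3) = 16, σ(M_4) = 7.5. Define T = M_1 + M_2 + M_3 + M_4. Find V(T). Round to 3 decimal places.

V(M_1) = 4, V(M_2) = 361, V(M_3) = 256, V(M_4) = 56.25
By independence, V(T) = (1)²V(M_1) + (1)²V(M_2) + (1)²V(M_3) + (1)²V(M_4)
= (1)²·4 + (1)²·361 + (1)²·256 + (1)²·56.25 = 677.25

677.250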